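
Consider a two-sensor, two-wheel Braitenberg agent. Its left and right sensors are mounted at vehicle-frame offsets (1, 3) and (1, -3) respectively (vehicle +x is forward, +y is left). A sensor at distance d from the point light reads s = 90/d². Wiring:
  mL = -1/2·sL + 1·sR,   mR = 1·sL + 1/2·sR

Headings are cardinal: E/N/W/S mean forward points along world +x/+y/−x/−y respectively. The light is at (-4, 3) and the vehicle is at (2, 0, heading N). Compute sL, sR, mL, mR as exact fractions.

90/13 18/17 -531/221 1647/221

left sensor world pos  = (-1, 1); dL² = 13
right sensor world pos = (5, 1); dR² = 85
sL = 90/13 = 90/13
sR = 90/85 = 18/17
mL = -1/2·sL + 1·sR = -531/221
mR = 1·sL + 1/2·sR = 1647/221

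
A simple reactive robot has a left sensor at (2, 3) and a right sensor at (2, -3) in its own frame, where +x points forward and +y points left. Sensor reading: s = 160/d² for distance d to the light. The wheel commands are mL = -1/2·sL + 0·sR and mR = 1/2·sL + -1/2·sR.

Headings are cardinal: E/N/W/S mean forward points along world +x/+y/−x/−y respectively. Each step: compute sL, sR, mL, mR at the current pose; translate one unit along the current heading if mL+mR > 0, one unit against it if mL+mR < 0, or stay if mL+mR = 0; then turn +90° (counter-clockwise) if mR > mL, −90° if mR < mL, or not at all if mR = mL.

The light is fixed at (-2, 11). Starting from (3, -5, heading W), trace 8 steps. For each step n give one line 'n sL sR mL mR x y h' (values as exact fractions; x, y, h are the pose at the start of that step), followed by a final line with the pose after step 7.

n=0: pose=(3,-5,W); sL=16/37, sR=80/89; mL=-8/37, mR=-768/3293; mL+mR=-40/89 → advance -1; mR−mL=-56/3293 → turn -1·90°
n=1: pose=(4,-5,N); sL=32/41, sR=160/277; mL=-16/41, mR=1152/11357; mL+mR=-80/277 → advance -1; mR−mL=5584/11357 → turn +1·90°
n=2: pose=(4,-6,W); sL=5/13, sR=40/53; mL=-5/26, mR=-255/1378; mL+mR=-20/53 → advance -1; mR−mL=5/689 → turn +1·90°
n=3: pose=(5,-6,S); sL=160/461, sR=160/377; mL=-80/461, mR=-6720/173797; mL+mR=-80/377 → advance -1; mR−mL=23440/173797 → turn +1·90°
n=4: pose=(5,-5,E); sL=16/25, sR=80/221; mL=-8/25, mR=768/5525; mL+mR=-40/221 → advance -1; mR−mL=2536/5525 → turn +1·90°
n=5: pose=(4,-5,N); sL=32/41, sR=160/277; mL=-16/41, mR=1152/11357; mL+mR=-80/277 → advance -1; mR−mL=5584/11357 → turn +1·90°
n=6: pose=(4,-6,W); sL=5/13, sR=40/53; mL=-5/26, mR=-255/1378; mL+mR=-20/53 → advance -1; mR−mL=5/689 → turn +1·90°
n=7: pose=(5,-6,S); sL=160/461, sR=160/377; mL=-80/461, mR=-6720/173797; mL+mR=-80/377 → advance -1; mR−mL=23440/173797 → turn +1·90°

0 16/37 80/89 -8/37 -768/3293 3 -5 W
1 32/41 160/277 -16/41 1152/11357 4 -5 N
2 5/13 40/53 -5/26 -255/1378 4 -6 W
3 160/461 160/377 -80/461 -6720/173797 5 -6 S
4 16/25 80/221 -8/25 768/5525 5 -5 E
5 32/41 160/277 -16/41 1152/11357 4 -5 N
6 5/13 40/53 -5/26 -255/1378 4 -6 W
7 160/461 160/377 -80/461 -6720/173797 5 -6 S
final 5 -5 E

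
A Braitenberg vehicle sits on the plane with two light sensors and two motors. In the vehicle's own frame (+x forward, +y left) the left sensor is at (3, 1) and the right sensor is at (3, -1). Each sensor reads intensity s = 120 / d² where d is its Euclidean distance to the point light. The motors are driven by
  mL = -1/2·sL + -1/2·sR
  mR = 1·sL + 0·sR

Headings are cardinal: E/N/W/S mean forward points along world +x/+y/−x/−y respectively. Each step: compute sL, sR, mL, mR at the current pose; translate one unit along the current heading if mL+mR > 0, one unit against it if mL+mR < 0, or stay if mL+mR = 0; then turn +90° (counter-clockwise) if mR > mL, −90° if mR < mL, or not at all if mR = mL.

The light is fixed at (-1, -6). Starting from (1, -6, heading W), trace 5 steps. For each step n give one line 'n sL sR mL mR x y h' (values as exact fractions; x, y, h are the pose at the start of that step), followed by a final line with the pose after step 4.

n=0: pose=(1,-6,W); sL=60, sR=60; mL=-60, mR=60; mL+mR=0 → advance +0; mR−mL=120 → turn +1·90°
n=1: pose=(1,-6,S); sL=20/3, sR=12; mL=-28/3, mR=20/3; mL+mR=-8/3 → advance -1; mR−mL=16 → turn +1·90°
n=2: pose=(1,-5,E); sL=120/29, sR=24/5; mL=-648/145, mR=120/29; mL+mR=-48/145 → advance -1; mR−mL=1248/145 → turn +1·90°
n=3: pose=(0,-5,N); sL=15/2, sR=6; mL=-27/4, mR=15/2; mL+mR=3/4 → advance +1; mR−mL=57/4 → turn +1·90°
n=4: pose=(0,-4,W); sL=24, sR=120/13; mL=-216/13, mR=24; mL+mR=96/13 → advance +1; mR−mL=528/13 → turn +1·90°

0 60 60 -60 60 1 -6 W
1 20/3 12 -28/3 20/3 1 -6 S
2 120/29 24/5 -648/145 120/29 1 -5 E
3 15/2 6 -27/4 15/2 0 -5 N
4 24 120/13 -216/13 24 0 -4 W
final -1 -4 S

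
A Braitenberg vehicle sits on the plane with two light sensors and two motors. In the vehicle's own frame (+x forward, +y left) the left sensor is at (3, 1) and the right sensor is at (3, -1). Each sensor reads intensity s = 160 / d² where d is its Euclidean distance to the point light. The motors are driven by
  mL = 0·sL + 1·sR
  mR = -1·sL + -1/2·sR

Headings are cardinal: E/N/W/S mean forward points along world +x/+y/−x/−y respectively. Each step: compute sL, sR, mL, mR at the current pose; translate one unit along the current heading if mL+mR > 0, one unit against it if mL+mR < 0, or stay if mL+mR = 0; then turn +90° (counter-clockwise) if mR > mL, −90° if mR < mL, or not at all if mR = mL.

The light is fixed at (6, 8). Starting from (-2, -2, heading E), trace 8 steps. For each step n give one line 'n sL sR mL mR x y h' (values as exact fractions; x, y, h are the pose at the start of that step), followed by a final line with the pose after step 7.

0 80/53 80/73 80/73 -7960/3869 -2 -2 E
1 160/233 160/269 160/269 -61680/62677 -3 -2 S
2 40/61 10/13 10/13 -825/793 -3 -1 W
3 160/117 32/17 32/17 -4592/1989 -2 -1 N
4 80/53 80/73 80/73 -7960/3869 -2 -2 E
5 160/233 160/269 160/269 -61680/62677 -3 -2 S
6 40/61 10/13 10/13 -825/793 -3 -1 W
7 160/117 32/17 32/17 -4592/1989 -2 -1 N
final -2 -2 E

n=0: pose=(-2,-2,E); sL=80/53, sR=80/73; mL=80/73, mR=-7960/3869; mL+mR=-3720/3869 → advance -1; mR−mL=-12200/3869 → turn -1·90°
n=1: pose=(-3,-2,S); sL=160/233, sR=160/269; mL=160/269, mR=-61680/62677; mL+mR=-24400/62677 → advance -1; mR−mL=-98960/62677 → turn -1·90°
n=2: pose=(-3,-1,W); sL=40/61, sR=10/13; mL=10/13, mR=-825/793; mL+mR=-215/793 → advance -1; mR−mL=-1435/793 → turn -1·90°
n=3: pose=(-2,-1,N); sL=160/117, sR=32/17; mL=32/17, mR=-4592/1989; mL+mR=-848/1989 → advance -1; mR−mL=-8336/1989 → turn -1·90°
n=4: pose=(-2,-2,E); sL=80/53, sR=80/73; mL=80/73, mR=-7960/3869; mL+mR=-3720/3869 → advance -1; mR−mL=-12200/3869 → turn -1·90°
n=5: pose=(-3,-2,S); sL=160/233, sR=160/269; mL=160/269, mR=-61680/62677; mL+mR=-24400/62677 → advance -1; mR−mL=-98960/62677 → turn -1·90°
n=6: pose=(-3,-1,W); sL=40/61, sR=10/13; mL=10/13, mR=-825/793; mL+mR=-215/793 → advance -1; mR−mL=-1435/793 → turn -1·90°
n=7: pose=(-2,-1,N); sL=160/117, sR=32/17; mL=32/17, mR=-4592/1989; mL+mR=-848/1989 → advance -1; mR−mL=-8336/1989 → turn -1·90°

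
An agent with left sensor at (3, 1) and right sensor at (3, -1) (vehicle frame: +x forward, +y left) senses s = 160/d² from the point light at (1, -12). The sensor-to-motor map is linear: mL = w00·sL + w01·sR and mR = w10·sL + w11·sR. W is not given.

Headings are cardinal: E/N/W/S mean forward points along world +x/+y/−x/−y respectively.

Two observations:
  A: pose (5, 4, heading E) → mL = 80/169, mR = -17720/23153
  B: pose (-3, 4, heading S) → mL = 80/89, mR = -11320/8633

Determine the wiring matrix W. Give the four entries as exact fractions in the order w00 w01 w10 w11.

1 0 -1 -1/2

obs A: pose=(5,4,E) → sL=80/169, sR=80/137, mL=80/169, mR=-17720/23153
obs B: pose=(-3,4,S) → sL=80/89, sR=80/97, mL=80/89, mR=-11320/8633
sensor matrix S = [[80/169, 80/137], [80/89, 80/97]]; det S = -26880000/199879849
solve [mL_A; mL_B] = S·[w00; w01] and [mR_A; mR_B] = S·[w10; w11]:
  w00 = 1, w01 = 0, w10 = -1, w11 = -1/2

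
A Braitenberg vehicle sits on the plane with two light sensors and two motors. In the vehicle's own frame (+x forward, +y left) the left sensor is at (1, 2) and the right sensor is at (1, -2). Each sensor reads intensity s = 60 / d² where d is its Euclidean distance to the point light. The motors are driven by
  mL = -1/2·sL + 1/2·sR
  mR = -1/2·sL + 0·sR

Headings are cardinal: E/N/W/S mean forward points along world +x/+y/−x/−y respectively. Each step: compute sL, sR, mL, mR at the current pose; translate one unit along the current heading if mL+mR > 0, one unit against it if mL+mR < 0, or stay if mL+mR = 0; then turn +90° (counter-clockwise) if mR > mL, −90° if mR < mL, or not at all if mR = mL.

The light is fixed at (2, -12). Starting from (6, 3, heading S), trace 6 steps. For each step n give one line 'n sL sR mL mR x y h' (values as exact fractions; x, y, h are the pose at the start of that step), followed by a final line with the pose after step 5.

0 15/58 3/10 3/145 -15/116 6 3 S
1 12/41 20/111 -256/4551 -6/41 6 4 W
2 30/149 30/169 -300/25181 -15/149 7 4 N
3 12/65 12/41 144/2665 -6/65 7 3 E
4 15/58 3/10 3/145 -15/116 6 3 S
5 12/41 20/111 -256/4551 -6/41 6 4 W
final 7 4 N

n=0: pose=(6,3,S); sL=15/58, sR=3/10; mL=3/145, mR=-15/116; mL+mR=-63/580 → advance -1; mR−mL=-3/20 → turn -1·90°
n=1: pose=(6,4,W); sL=12/41, sR=20/111; mL=-256/4551, mR=-6/41; mL+mR=-922/4551 → advance -1; mR−mL=-10/111 → turn -1·90°
n=2: pose=(7,4,N); sL=30/149, sR=30/169; mL=-300/25181, mR=-15/149; mL+mR=-2835/25181 → advance -1; mR−mL=-15/169 → turn -1·90°
n=3: pose=(7,3,E); sL=12/65, sR=12/41; mL=144/2665, mR=-6/65; mL+mR=-102/2665 → advance -1; mR−mL=-6/41 → turn -1·90°
n=4: pose=(6,3,S); sL=15/58, sR=3/10; mL=3/145, mR=-15/116; mL+mR=-63/580 → advance -1; mR−mL=-3/20 → turn -1·90°
n=5: pose=(6,4,W); sL=12/41, sR=20/111; mL=-256/4551, mR=-6/41; mL+mR=-922/4551 → advance -1; mR−mL=-10/111 → turn -1·90°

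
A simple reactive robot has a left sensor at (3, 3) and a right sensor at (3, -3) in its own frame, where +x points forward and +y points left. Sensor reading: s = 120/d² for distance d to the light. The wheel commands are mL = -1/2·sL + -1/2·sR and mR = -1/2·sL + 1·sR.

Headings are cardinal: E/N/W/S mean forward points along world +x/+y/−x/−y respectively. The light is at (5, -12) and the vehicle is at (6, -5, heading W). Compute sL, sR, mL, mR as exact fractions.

left sensor world pos  = (3, -8); dL² = 20
right sensor world pos = (3, -2); dR² = 104
sL = 120/20 = 6
sR = 120/104 = 15/13
mL = -1/2·sL + -1/2·sR = -93/26
mR = -1/2·sL + 1·sR = -24/13

6 15/13 -93/26 -24/13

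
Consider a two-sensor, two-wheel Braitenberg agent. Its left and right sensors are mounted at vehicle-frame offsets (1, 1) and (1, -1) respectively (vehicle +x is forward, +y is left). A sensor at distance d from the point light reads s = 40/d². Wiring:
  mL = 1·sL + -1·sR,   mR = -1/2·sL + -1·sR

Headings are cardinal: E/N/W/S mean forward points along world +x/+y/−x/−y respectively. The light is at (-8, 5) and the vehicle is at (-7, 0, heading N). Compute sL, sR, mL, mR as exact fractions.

left sensor world pos  = (-8, 1); dL² = 16
right sensor world pos = (-6, 1); dR² = 20
sL = 40/16 = 5/2
sR = 40/20 = 2
mL = 1·sL + -1·sR = 1/2
mR = -1/2·sL + -1·sR = -13/4

5/2 2 1/2 -13/4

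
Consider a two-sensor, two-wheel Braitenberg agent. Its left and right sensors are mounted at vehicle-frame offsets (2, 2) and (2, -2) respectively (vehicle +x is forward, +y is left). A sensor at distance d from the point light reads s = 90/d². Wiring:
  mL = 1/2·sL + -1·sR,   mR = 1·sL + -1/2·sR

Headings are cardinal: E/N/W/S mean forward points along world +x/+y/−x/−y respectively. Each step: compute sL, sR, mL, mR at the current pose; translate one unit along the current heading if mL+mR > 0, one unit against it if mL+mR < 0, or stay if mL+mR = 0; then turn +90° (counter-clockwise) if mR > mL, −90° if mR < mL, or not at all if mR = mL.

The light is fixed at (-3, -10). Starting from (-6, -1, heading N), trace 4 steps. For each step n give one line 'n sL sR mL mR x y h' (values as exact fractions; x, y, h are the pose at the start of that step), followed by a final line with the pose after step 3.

n=0: pose=(-6,-1,N); sL=45/73, sR=45/61; mL=-3825/8906, mR=2205/8906; mL+mR=-810/4453 → advance -1; mR−mL=3015/4453 → turn +1·90°
n=1: pose=(-6,-2,W); sL=90/61, sR=18/25; mL=27/1525, mR=1701/1525; mL+mR=1728/1525 → advance +1; mR−mL=1674/1525 → turn +1·90°
n=2: pose=(-7,-2,S); sL=9/4, sR=5/4; mL=-1/8, mR=13/8; mL+mR=3/2 → advance +1; mR−mL=7/4 → turn +1·90°
n=3: pose=(-7,-3,E); sL=18/17, sR=90/29; mL=-1269/493, mR=-243/493; mL+mR=-1512/493 → advance -1; mR−mL=1026/493 → turn +1·90°

0 45/73 45/61 -3825/8906 2205/8906 -6 -1 N
1 90/61 18/25 27/1525 1701/1525 -6 -2 W
2 9/4 5/4 -1/8 13/8 -7 -2 S
3 18/17 90/29 -1269/493 -243/493 -7 -3 E
final -8 -3 N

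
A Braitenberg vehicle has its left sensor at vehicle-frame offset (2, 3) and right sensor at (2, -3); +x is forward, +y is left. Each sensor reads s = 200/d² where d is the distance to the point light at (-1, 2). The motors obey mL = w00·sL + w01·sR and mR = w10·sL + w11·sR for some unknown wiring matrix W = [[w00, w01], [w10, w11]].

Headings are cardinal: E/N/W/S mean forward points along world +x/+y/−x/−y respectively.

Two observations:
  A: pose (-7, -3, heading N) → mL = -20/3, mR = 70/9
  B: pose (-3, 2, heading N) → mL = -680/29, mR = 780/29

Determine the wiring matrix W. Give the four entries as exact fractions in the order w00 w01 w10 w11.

-1/2 -1/2 1 1/2

obs A: pose=(-7,-3,N) → sL=20/9, sR=100/9, mL=-20/3, mR=70/9
obs B: pose=(-3,2,N) → sL=200/29, sR=40, mL=-680/29, mR=780/29
sensor matrix S = [[20/9, 100/9], [200/29, 40]]; det S = 3200/261
solve [mL_A; mL_B] = S·[w00; w01] and [mR_A; mR_B] = S·[w10; w11]:
  w00 = -1/2, w01 = -1/2, w10 = 1, w11 = 1/2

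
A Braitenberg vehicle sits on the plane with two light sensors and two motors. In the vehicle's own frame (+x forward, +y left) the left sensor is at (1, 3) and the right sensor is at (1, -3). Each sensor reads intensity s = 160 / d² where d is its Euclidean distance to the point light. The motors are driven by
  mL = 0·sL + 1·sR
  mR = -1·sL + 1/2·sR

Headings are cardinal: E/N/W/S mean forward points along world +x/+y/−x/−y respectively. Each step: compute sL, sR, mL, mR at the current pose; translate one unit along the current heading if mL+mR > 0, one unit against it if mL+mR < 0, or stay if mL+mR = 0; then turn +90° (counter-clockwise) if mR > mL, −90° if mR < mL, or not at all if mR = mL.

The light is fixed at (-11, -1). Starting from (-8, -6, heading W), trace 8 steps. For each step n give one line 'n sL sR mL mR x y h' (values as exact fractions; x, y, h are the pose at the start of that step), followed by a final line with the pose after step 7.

n=0: pose=(-8,-6,W); sL=40/17, sR=20; mL=20, mR=130/17; mL+mR=470/17 → advance +1; mR−mL=-210/17 → turn -1·90°
n=1: pose=(-9,-6,N); sL=160/17, sR=160/41; mL=160/41, mR=-5200/697; mL+mR=-2480/697 → advance -1; mR−mL=-7920/697 → turn -1·90°
n=2: pose=(-9,-7,E); sL=80/9, sR=16/9; mL=16/9, mR=-8; mL+mR=-56/9 → advance -1; mR−mL=-88/9 → turn -1·90°
n=3: pose=(-10,-7,S); sL=32/13, sR=160/53; mL=160/53, mR=-656/689; mL+mR=1424/689 → advance +1; mR−mL=-2736/689 → turn -1·90°
n=4: pose=(-10,-8,W); sL=8/5, sR=10; mL=10, mR=17/5; mL+mR=67/5 → advance +1; mR−mL=-33/5 → turn -1·90°
n=5: pose=(-11,-8,N); sL=32/9, sR=32/9; mL=32/9, mR=-16/9; mL+mR=16/9 → advance +1; mR−mL=-16/3 → turn -1·90°
n=6: pose=(-11,-7,E); sL=16, sR=80/41; mL=80/41, mR=-616/41; mL+mR=-536/41 → advance -1; mR−mL=-696/41 → turn -1·90°
n=7: pose=(-12,-7,S); sL=160/53, sR=32/13; mL=32/13, mR=-1232/689; mL+mR=464/689 → advance +1; mR−mL=-2928/689 → turn -1·90°

0 40/17 20 20 130/17 -8 -6 W
1 160/17 160/41 160/41 -5200/697 -9 -6 N
2 80/9 16/9 16/9 -8 -9 -7 E
3 32/13 160/53 160/53 -656/689 -10 -7 S
4 8/5 10 10 17/5 -10 -8 W
5 32/9 32/9 32/9 -16/9 -11 -8 N
6 16 80/41 80/41 -616/41 -11 -7 E
7 160/53 32/13 32/13 -1232/689 -12 -7 S
final -12 -8 W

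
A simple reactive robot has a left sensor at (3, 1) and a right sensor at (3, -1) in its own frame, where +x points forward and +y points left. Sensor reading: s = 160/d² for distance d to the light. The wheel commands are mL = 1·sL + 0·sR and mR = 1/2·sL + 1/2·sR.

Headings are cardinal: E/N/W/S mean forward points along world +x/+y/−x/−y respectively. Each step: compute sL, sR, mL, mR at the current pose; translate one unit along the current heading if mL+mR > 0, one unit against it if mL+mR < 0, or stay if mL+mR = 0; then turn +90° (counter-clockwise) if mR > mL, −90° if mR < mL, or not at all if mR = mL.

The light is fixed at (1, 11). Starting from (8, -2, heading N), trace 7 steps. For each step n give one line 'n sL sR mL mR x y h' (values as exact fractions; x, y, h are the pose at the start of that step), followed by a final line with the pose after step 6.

n=0: pose=(8,-2,N); sL=20/17, sR=40/41; mL=20/17, mR=750/697; mL+mR=1570/697 → advance +1; mR−mL=-70/697 → turn -1·90°
n=1: pose=(8,-1,E); sL=160/221, sR=160/269; mL=160/221, mR=39200/59449; mL+mR=82240/59449 → advance +1; mR−mL=-3840/59449 → turn -1·90°
n=2: pose=(9,-1,S); sL=80/153, sR=80/137; mL=80/153, mR=11600/20961; mL+mR=7520/6987 → advance +1; mR−mL=640/20961 → turn +1·90°
n=3: pose=(9,-2,E); sL=32/53, sR=160/317; mL=32/53, mR=9312/16801; mL+mR=19456/16801 → advance +1; mR−mL=-832/16801 → turn -1·90°
n=4: pose=(10,-2,S); sL=40/89, sR=1/2; mL=40/89, mR=169/356; mL+mR=329/356 → advance +1; mR−mL=9/356 → turn +1·90°
n=5: pose=(10,-3,E); sL=160/313, sR=160/369; mL=160/313, mR=54560/115497; mL+mR=113600/115497 → advance +1; mR−mL=-4480/115497 → turn -1·90°
n=6: pose=(11,-3,S); sL=16/41, sR=16/37; mL=16/41, mR=624/1517; mL+mR=1216/1517 → advance +1; mR−mL=32/1517 → turn +1·90°

0 20/17 40/41 20/17 750/697 8 -2 N
1 160/221 160/269 160/221 39200/59449 8 -1 E
2 80/153 80/137 80/153 11600/20961 9 -1 S
3 32/53 160/317 32/53 9312/16801 9 -2 E
4 40/89 1/2 40/89 169/356 10 -2 S
5 160/313 160/369 160/313 54560/115497 10 -3 E
6 16/41 16/37 16/41 624/1517 11 -3 S
final 11 -4 E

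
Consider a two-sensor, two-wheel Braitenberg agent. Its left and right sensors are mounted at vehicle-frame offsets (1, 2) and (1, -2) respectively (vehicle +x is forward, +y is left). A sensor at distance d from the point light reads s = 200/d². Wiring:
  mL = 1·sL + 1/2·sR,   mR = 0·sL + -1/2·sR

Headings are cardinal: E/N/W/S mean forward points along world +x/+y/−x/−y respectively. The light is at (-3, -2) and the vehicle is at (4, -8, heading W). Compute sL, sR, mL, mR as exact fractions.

left sensor world pos  = (3, -10); dL² = 100
right sensor world pos = (3, -6); dR² = 52
sL = 200/100 = 2
sR = 200/52 = 50/13
mL = 1·sL + 1/2·sR = 51/13
mR = 0·sL + -1/2·sR = -25/13

2 50/13 51/13 -25/13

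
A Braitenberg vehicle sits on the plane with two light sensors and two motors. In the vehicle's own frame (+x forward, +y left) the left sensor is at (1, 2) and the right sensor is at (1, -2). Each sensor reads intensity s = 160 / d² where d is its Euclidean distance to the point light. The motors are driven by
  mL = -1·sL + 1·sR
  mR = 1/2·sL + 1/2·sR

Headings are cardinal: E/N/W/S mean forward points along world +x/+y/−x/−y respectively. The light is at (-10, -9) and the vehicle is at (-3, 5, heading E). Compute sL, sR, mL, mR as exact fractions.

left sensor world pos  = (-2, 7); dL² = 320
right sensor world pos = (-2, 3); dR² = 208
sL = 160/320 = 1/2
sR = 160/208 = 10/13
mL = -1·sL + 1·sR = 7/26
mR = 1/2·sL + 1/2·sR = 33/52

1/2 10/13 7/26 33/52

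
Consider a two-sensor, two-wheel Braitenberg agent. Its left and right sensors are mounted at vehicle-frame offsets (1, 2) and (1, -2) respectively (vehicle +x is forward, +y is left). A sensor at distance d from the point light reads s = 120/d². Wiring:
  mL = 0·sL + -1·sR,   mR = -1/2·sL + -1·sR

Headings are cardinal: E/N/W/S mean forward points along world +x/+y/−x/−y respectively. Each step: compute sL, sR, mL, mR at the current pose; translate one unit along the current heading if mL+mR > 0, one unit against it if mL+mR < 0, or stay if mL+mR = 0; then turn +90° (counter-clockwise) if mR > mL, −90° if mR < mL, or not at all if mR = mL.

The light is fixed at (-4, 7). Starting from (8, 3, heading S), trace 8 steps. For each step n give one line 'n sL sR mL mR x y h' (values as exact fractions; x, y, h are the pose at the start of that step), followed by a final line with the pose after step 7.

n=0: pose=(8,3,S); sL=120/221, sR=24/25; mL=-24/25, mR=-6804/5525; mL+mR=-12108/5525 → advance -1; mR−mL=-60/221 → turn -1·90°
n=1: pose=(8,4,W); sL=60/73, sR=60/61; mL=-60/61, mR=-6210/4453; mL+mR=-10590/4453 → advance -1; mR−mL=-30/73 → turn -1·90°
n=2: pose=(9,4,N); sL=24/25, sR=120/229; mL=-120/229, mR=-5748/5725; mL+mR=-8748/5725 → advance -1; mR−mL=-12/25 → turn -1·90°
n=3: pose=(9,3,E); sL=3/5, sR=15/29; mL=-15/29, mR=-237/290; mL+mR=-387/290 → advance -1; mR−mL=-3/10 → turn -1·90°
n=4: pose=(8,3,S); sL=120/221, sR=24/25; mL=-24/25, mR=-6804/5525; mL+mR=-12108/5525 → advance -1; mR−mL=-60/221 → turn -1·90°
n=5: pose=(8,4,W); sL=60/73, sR=60/61; mL=-60/61, mR=-6210/4453; mL+mR=-10590/4453 → advance -1; mR−mL=-30/73 → turn -1·90°
n=6: pose=(9,4,N); sL=24/25, sR=120/229; mL=-120/229, mR=-5748/5725; mL+mR=-8748/5725 → advance -1; mR−mL=-12/25 → turn -1·90°
n=7: pose=(9,3,E); sL=3/5, sR=15/29; mL=-15/29, mR=-237/290; mL+mR=-387/290 → advance -1; mR−mL=-3/10 → turn -1·90°

0 120/221 24/25 -24/25 -6804/5525 8 3 S
1 60/73 60/61 -60/61 -6210/4453 8 4 W
2 24/25 120/229 -120/229 -5748/5725 9 4 N
3 3/5 15/29 -15/29 -237/290 9 3 E
4 120/221 24/25 -24/25 -6804/5525 8 3 S
5 60/73 60/61 -60/61 -6210/4453 8 4 W
6 24/25 120/229 -120/229 -5748/5725 9 4 N
7 3/5 15/29 -15/29 -237/290 9 3 E
final 8 3 S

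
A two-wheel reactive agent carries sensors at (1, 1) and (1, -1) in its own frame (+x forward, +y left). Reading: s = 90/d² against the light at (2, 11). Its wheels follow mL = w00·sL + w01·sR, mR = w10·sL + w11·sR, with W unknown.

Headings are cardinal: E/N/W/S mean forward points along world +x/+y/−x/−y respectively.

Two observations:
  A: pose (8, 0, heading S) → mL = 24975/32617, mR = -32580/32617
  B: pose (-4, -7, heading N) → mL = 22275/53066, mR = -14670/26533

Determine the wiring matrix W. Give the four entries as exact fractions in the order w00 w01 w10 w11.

1/2 1 -1 -1

obs A: pose=(8,0,S) → sL=90/193, sR=90/169, mL=24975/32617, mR=-32580/32617
obs B: pose=(-4,-7,N) → sL=45/169, sR=45/157, mL=22275/53066, mR=-14670/26533
sensor matrix S = [[90/193, 90/169], [45/169, 45/157]]; det S = -7047000/865426861
solve [mL_A; mL_B] = S·[w00; w01] and [mR_A; mR_B] = S·[w10; w11]:
  w00 = 1/2, w01 = 1, w10 = -1, w11 = -1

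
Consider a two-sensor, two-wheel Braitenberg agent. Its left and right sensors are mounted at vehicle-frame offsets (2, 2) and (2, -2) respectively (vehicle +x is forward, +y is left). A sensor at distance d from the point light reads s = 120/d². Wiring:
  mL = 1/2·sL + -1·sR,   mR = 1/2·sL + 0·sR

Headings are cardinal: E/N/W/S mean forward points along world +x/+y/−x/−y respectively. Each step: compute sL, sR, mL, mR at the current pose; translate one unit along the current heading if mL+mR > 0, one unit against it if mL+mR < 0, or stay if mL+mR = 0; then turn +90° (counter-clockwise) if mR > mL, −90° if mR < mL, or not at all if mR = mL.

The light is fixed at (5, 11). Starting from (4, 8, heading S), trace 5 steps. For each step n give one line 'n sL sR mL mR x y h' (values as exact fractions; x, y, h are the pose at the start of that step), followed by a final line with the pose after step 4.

n=0: pose=(4,8,S); sL=60/13, sR=60/17; mL=-270/221, mR=30/13; mL+mR=240/221 → advance +1; mR−mL=60/17 → turn +1·90°
n=1: pose=(4,7,E); sL=24, sR=120/37; mL=324/37, mR=12; mL+mR=768/37 → advance +1; mR−mL=120/37 → turn +1·90°
n=2: pose=(5,7,N); sL=15, sR=15; mL=-15/2, mR=15/2; mL+mR=0 → advance +0; mR−mL=15 → turn +1·90°
n=3: pose=(5,7,W); sL=3, sR=15; mL=-27/2, mR=3/2; mL+mR=-12 → advance -1; mR−mL=15 → turn +1·90°
n=4: pose=(6,7,S); sL=8/3, sR=120/37; mL=-212/111, mR=4/3; mL+mR=-64/111 → advance -1; mR−mL=120/37 → turn +1·90°

0 60/13 60/17 -270/221 30/13 4 8 S
1 24 120/37 324/37 12 4 7 E
2 15 15 -15/2 15/2 5 7 N
3 3 15 -27/2 3/2 5 7 W
4 8/3 120/37 -212/111 4/3 6 7 S
final 6 8 E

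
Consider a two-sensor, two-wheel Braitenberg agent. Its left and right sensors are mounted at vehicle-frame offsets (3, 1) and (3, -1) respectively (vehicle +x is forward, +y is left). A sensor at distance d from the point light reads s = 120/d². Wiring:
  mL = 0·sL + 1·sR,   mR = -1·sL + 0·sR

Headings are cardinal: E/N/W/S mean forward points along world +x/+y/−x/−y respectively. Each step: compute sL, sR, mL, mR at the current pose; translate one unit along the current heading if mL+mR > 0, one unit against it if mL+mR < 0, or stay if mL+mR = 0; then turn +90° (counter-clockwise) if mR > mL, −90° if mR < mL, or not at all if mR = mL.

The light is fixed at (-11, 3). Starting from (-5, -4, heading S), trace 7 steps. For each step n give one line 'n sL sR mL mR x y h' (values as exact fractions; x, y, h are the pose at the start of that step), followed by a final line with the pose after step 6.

0 120/149 24/25 24/25 -120/149 -5 -4 S
1 4/3 60/29 60/29 -4/3 -5 -5 W
2 120/41 120/61 120/61 -120/41 -6 -5 N
3 15/16 30/41 30/41 -15/16 -6 -6 E
4 120/169 40/51 40/51 -120/169 -7 -6 S
5 60/61 60/41 60/41 -60/61 -7 -7 W
6 120/53 24/13 24/13 -120/53 -8 -7 N
final -8 -8 E

n=0: pose=(-5,-4,S); sL=120/149, sR=24/25; mL=24/25, mR=-120/149; mL+mR=576/3725 → advance +1; mR−mL=-6576/3725 → turn -1·90°
n=1: pose=(-5,-5,W); sL=4/3, sR=60/29; mL=60/29, mR=-4/3; mL+mR=64/87 → advance +1; mR−mL=-296/87 → turn -1·90°
n=2: pose=(-6,-5,N); sL=120/41, sR=120/61; mL=120/61, mR=-120/41; mL+mR=-2400/2501 → advance -1; mR−mL=-12240/2501 → turn -1·90°
n=3: pose=(-6,-6,E); sL=15/16, sR=30/41; mL=30/41, mR=-15/16; mL+mR=-135/656 → advance -1; mR−mL=-1095/656 → turn -1·90°
n=4: pose=(-7,-6,S); sL=120/169, sR=40/51; mL=40/51, mR=-120/169; mL+mR=640/8619 → advance +1; mR−mL=-12880/8619 → turn -1·90°
n=5: pose=(-7,-7,W); sL=60/61, sR=60/41; mL=60/41, mR=-60/61; mL+mR=1200/2501 → advance +1; mR−mL=-6120/2501 → turn -1·90°
n=6: pose=(-8,-7,N); sL=120/53, sR=24/13; mL=24/13, mR=-120/53; mL+mR=-288/689 → advance -1; mR−mL=-2832/689 → turn -1·90°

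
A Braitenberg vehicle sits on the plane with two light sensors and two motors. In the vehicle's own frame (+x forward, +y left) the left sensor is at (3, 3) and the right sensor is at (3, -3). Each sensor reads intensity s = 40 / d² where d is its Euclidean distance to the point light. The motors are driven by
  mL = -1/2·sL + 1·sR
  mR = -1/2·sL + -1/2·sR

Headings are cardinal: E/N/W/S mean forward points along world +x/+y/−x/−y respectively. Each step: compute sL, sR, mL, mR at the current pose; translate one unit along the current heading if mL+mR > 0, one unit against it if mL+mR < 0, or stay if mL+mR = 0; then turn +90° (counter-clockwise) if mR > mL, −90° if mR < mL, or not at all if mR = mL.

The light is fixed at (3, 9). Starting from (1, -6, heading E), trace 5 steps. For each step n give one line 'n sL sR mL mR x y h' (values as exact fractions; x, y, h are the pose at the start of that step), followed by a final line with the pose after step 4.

n=0: pose=(1,-6,E); sL=8/29, sR=8/65; mL=-28/1885, mR=-376/1885; mL+mR=-404/1885 → advance -1; mR−mL=-12/65 → turn -1·90°
n=1: pose=(0,-6,S); sL=10/81, sR=1/9; mL=4/81, mR=-19/162; mL+mR=-11/162 → advance -1; mR−mL=-1/6 → turn -1·90°
n=2: pose=(0,-5,W); sL=8/65, sR=40/157; mL=1972/10205, mR=-1928/10205; mL+mR=44/10205 → advance +1; mR−mL=-60/157 → turn -1·90°
n=3: pose=(-1,-5,N); sL=4/17, sR=20/61; mL=218/1037, mR=-292/1037; mL+mR=-74/1037 → advance -1; mR−mL=-30/61 → turn -1·90°
n=4: pose=(-1,-6,E); sL=8/29, sR=8/65; mL=-28/1885, mR=-376/1885; mL+mR=-404/1885 → advance -1; mR−mL=-12/65 → turn -1·90°

0 8/29 8/65 -28/1885 -376/1885 1 -6 E
1 10/81 1/9 4/81 -19/162 0 -6 S
2 8/65 40/157 1972/10205 -1928/10205 0 -5 W
3 4/17 20/61 218/1037 -292/1037 -1 -5 N
4 8/29 8/65 -28/1885 -376/1885 -1 -6 E
final -2 -6 S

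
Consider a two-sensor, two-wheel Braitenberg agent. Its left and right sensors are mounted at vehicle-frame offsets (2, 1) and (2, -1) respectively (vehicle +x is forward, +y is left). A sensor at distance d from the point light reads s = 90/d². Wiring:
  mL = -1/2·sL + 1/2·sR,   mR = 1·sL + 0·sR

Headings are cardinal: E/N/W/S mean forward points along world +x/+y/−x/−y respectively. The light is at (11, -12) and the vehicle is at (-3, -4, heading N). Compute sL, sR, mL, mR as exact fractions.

18/65 90/269 504/17485 18/65

left sensor world pos  = (-4, -2); dL² = 325
right sensor world pos = (-2, -2); dR² = 269
sL = 90/325 = 18/65
sR = 90/269 = 90/269
mL = -1/2·sL + 1/2·sR = 504/17485
mR = 1·sL + 0·sR = 18/65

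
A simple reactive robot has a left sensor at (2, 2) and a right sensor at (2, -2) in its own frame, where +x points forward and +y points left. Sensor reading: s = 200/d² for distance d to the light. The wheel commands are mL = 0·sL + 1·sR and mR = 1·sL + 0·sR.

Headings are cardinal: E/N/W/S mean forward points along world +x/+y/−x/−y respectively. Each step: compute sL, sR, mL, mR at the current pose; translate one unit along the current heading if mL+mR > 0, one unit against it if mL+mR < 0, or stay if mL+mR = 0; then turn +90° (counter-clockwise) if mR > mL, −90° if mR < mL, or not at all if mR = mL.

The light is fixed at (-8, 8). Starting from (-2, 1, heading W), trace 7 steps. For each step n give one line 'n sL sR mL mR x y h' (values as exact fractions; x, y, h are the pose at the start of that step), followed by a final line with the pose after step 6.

0 200/97 200/41 200/41 200/97 -2 1 W
1 100/17 100/37 100/37 100/17 -3 1 N
2 200/73 8 8 200/73 -3 2 W
3 10 50/13 50/13 10 -4 2 N
4 200/53 200/13 200/13 200/53 -4 3 W
5 20 100/17 100/17 20 -5 3 N
6 200/37 40 40 200/37 -5 4 W
final -6 4 N

n=0: pose=(-2,1,W); sL=200/97, sR=200/41; mL=200/41, mR=200/97; mL+mR=27600/3977 → advance +1; mR−mL=-11200/3977 → turn -1·90°
n=1: pose=(-3,1,N); sL=100/17, sR=100/37; mL=100/37, mR=100/17; mL+mR=5400/629 → advance +1; mR−mL=2000/629 → turn +1·90°
n=2: pose=(-3,2,W); sL=200/73, sR=8; mL=8, mR=200/73; mL+mR=784/73 → advance +1; mR−mL=-384/73 → turn -1·90°
n=3: pose=(-4,2,N); sL=10, sR=50/13; mL=50/13, mR=10; mL+mR=180/13 → advance +1; mR−mL=80/13 → turn +1·90°
n=4: pose=(-4,3,W); sL=200/53, sR=200/13; mL=200/13, mR=200/53; mL+mR=13200/689 → advance +1; mR−mL=-8000/689 → turn -1·90°
n=5: pose=(-5,3,N); sL=20, sR=100/17; mL=100/17, mR=20; mL+mR=440/17 → advance +1; mR−mL=240/17 → turn +1·90°
n=6: pose=(-5,4,W); sL=200/37, sR=40; mL=40, mR=200/37; mL+mR=1680/37 → advance +1; mR−mL=-1280/37 → turn -1·90°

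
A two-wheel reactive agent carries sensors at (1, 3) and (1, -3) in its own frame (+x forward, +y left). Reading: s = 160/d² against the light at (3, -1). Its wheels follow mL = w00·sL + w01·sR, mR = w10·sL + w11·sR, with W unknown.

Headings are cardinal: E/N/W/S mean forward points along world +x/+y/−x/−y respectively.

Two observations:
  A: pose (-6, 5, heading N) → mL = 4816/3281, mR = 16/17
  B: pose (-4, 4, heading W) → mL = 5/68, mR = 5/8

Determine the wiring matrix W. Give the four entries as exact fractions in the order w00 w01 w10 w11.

-1/2 1 0 1/2

obs A: pose=(-6,5,N) → sL=160/193, sR=32/17, mL=4816/3281, mR=16/17
obs B: pose=(-4,4,W) → sL=40/17, sR=5/4, mL=5/68, mR=5/8
sensor matrix S = [[160/193, 32/17], [40/17, 5/4]]; det S = -189240/55777
solve [mL_A; mL_B] = S·[w00; w01] and [mR_A; mR_B] = S·[w10; w11]:
  w00 = -1/2, w01 = 1, w10 = 0, w11 = 1/2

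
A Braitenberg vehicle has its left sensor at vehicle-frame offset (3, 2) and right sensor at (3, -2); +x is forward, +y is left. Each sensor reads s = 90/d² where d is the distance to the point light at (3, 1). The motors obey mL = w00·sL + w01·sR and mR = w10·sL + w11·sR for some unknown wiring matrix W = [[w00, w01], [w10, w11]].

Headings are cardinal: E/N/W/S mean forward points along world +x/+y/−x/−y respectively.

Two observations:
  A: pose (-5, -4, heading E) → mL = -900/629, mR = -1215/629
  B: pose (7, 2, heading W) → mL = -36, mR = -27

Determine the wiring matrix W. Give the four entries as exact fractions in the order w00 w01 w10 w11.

obs A: pose=(-5,-4,E) → sL=45/17, sR=45/37, mL=-900/629, mR=-1215/629
obs B: pose=(7,2,W) → sL=45, sR=9, mL=-36, mR=-27
sensor matrix S = [[45/17, 45/37], [45, 9]]; det S = -19440/629
solve [mL_A; mL_B] = S·[w00; w01] and [mR_A; mR_B] = S·[w10; w11]:
  w00 = -1, w01 = 1, w10 = -1/2, w11 = -1/2

-1 1 -1/2 -1/2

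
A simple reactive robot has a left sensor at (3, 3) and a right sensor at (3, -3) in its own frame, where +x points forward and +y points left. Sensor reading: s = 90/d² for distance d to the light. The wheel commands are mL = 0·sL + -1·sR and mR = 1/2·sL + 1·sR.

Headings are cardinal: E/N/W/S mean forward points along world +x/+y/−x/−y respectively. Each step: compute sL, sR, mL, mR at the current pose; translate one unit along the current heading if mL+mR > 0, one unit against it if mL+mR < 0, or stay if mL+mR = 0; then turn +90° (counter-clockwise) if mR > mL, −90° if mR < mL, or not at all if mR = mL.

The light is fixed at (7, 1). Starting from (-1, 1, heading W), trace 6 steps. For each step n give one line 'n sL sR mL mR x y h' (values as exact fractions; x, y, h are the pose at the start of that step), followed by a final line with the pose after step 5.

n=0: pose=(-1,1,W); sL=9/13, sR=9/13; mL=-9/13, mR=27/26; mL+mR=9/26 → advance +1; mR−mL=45/26 → turn +1·90°
n=1: pose=(-2,1,S); sL=2, sR=10/17; mL=-10/17, mR=27/17; mL+mR=1 → advance +1; mR−mL=37/17 → turn +1·90°
n=2: pose=(-2,0,E); sL=9/4, sR=45/26; mL=-45/26, mR=297/104; mL+mR=9/8 → advance +1; mR−mL=477/104 → turn +1·90°
n=3: pose=(-1,0,N); sL=18/25, sR=90/29; mL=-90/29, mR=2511/725; mL+mR=9/25 → advance +1; mR−mL=4761/725 → turn +1·90°
n=4: pose=(-1,1,W); sL=9/13, sR=9/13; mL=-9/13, mR=27/26; mL+mR=9/26 → advance +1; mR−mL=45/26 → turn +1·90°
n=5: pose=(-2,1,S); sL=2, sR=10/17; mL=-10/17, mR=27/17; mL+mR=1 → advance +1; mR−mL=37/17 → turn +1·90°

0 9/13 9/13 -9/13 27/26 -1 1 W
1 2 10/17 -10/17 27/17 -2 1 S
2 9/4 45/26 -45/26 297/104 -2 0 E
3 18/25 90/29 -90/29 2511/725 -1 0 N
4 9/13 9/13 -9/13 27/26 -1 1 W
5 2 10/17 -10/17 27/17 -2 1 S
final -2 0 E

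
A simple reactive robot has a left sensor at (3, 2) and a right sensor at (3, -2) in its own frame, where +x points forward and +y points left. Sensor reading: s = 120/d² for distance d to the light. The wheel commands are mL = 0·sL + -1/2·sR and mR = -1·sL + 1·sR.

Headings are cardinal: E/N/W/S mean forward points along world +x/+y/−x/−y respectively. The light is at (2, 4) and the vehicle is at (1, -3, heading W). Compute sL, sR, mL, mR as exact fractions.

120/97 120/41 -60/41 6720/3977

left sensor world pos  = (-2, -5); dL² = 97
right sensor world pos = (-2, -1); dR² = 41
sL = 120/97 = 120/97
sR = 120/41 = 120/41
mL = 0·sL + -1/2·sR = -60/41
mR = -1·sL + 1·sR = 6720/3977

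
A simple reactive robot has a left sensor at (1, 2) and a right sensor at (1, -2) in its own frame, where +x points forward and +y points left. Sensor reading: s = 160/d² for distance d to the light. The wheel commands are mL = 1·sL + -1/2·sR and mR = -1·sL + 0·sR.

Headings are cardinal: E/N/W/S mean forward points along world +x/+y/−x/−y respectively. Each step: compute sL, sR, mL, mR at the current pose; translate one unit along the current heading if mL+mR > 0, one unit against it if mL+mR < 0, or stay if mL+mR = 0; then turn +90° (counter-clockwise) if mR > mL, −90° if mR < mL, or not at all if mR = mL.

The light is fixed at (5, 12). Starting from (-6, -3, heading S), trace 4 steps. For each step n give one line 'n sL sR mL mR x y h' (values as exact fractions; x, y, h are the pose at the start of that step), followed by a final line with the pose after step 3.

0 160/337 32/85 8208/28645 -160/337 -6 -3 S
1 2/5 5/9 11/90 -2/5 -6 -2 W
2 160/313 160/233 12240/72929 -160/313 -5 -2 N
3 16/25 16/37 392/925 -16/25 -5 -3 E
final -6 -3 S

n=0: pose=(-6,-3,S); sL=160/337, sR=32/85; mL=8208/28645, mR=-160/337; mL+mR=-16/85 → advance -1; mR−mL=-21808/28645 → turn -1·90°
n=1: pose=(-6,-2,W); sL=2/5, sR=5/9; mL=11/90, mR=-2/5; mL+mR=-5/18 → advance -1; mR−mL=-47/90 → turn -1·90°
n=2: pose=(-5,-2,N); sL=160/313, sR=160/233; mL=12240/72929, mR=-160/313; mL+mR=-80/233 → advance -1; mR−mL=-49520/72929 → turn -1·90°
n=3: pose=(-5,-3,E); sL=16/25, sR=16/37; mL=392/925, mR=-16/25; mL+mR=-8/37 → advance -1; mR−mL=-984/925 → turn -1·90°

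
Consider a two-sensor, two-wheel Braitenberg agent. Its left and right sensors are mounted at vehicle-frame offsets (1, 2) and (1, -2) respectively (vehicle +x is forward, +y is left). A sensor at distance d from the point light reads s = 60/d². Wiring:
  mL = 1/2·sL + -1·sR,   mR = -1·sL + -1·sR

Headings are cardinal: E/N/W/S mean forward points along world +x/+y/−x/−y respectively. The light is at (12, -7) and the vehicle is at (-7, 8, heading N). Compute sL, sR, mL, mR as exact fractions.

60/697 12/109 -5094/75973 -14904/75973

left sensor world pos  = (-9, 9); dL² = 697
right sensor world pos = (-5, 9); dR² = 545
sL = 60/697 = 60/697
sR = 60/545 = 12/109
mL = 1/2·sL + -1·sR = -5094/75973
mR = -1·sL + -1·sR = -14904/75973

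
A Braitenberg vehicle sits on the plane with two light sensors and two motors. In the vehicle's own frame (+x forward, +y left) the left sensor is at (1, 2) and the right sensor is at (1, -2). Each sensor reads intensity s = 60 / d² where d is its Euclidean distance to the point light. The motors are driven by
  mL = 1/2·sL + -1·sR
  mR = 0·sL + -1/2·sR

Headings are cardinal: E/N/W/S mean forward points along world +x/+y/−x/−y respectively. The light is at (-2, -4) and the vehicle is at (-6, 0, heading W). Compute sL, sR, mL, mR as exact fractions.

60/29 60/61 90/1769 -30/61

left sensor world pos  = (-7, -2); dL² = 29
right sensor world pos = (-7, 2); dR² = 61
sL = 60/29 = 60/29
sR = 60/61 = 60/61
mL = 1/2·sL + -1·sR = 90/1769
mR = 0·sL + -1/2·sR = -30/61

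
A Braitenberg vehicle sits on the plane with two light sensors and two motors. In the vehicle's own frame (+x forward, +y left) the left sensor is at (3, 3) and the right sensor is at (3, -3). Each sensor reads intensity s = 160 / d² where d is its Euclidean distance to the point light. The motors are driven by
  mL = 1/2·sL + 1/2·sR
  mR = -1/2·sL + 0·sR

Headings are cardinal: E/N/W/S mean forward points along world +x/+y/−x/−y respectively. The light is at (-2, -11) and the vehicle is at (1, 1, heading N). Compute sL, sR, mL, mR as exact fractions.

left sensor world pos  = (-2, 4); dL² = 225
right sensor world pos = (4, 4); dR² = 261
sL = 160/225 = 32/45
sR = 160/261 = 160/261
mL = 1/2·sL + 1/2·sR = 96/145
mR = -1/2·sL + 0·sR = -16/45

32/45 160/261 96/145 -16/45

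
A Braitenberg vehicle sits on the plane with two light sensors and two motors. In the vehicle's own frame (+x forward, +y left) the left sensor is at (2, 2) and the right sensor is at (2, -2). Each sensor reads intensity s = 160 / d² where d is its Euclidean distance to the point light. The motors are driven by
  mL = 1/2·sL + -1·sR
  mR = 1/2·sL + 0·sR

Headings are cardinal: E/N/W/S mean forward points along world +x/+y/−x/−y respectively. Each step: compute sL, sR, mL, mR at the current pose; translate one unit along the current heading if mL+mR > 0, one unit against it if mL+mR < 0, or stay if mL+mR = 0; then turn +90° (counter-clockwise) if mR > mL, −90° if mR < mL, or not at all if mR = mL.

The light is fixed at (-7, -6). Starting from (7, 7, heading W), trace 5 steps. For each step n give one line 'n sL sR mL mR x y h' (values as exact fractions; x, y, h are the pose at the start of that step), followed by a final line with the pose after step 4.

0 32/53 160/369 -2576/19557 16/53 7 7 W
1 80/173 80/121 -9000/20933 40/173 6 7 S
2 160/481 160/369 -47440/177489 80/481 6 8 E
3 40/89 40/113 -1300/10057 20/89 5 8 N
4 160/269 160/389 -11920/104641 80/269 5 9 W
final 4 9 S

n=0: pose=(7,7,W); sL=32/53, sR=160/369; mL=-2576/19557, mR=16/53; mL+mR=3328/19557 → advance +1; mR−mL=160/369 → turn +1·90°
n=1: pose=(6,7,S); sL=80/173, sR=80/121; mL=-9000/20933, mR=40/173; mL+mR=-4160/20933 → advance -1; mR−mL=80/121 → turn +1·90°
n=2: pose=(6,8,E); sL=160/481, sR=160/369; mL=-47440/177489, mR=80/481; mL+mR=-17920/177489 → advance -1; mR−mL=160/369 → turn +1·90°
n=3: pose=(5,8,N); sL=40/89, sR=40/113; mL=-1300/10057, mR=20/89; mL+mR=960/10057 → advance +1; mR−mL=40/113 → turn +1·90°
n=4: pose=(5,9,W); sL=160/269, sR=160/389; mL=-11920/104641, mR=80/269; mL+mR=19200/104641 → advance +1; mR−mL=160/389 → turn +1·90°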